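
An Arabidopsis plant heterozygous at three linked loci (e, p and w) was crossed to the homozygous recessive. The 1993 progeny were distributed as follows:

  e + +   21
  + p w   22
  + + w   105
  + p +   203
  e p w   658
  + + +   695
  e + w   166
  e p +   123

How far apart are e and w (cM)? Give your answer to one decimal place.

The two most frequent reciprocal classes, + + + and e p w, are the parental types, so the F1 was + + + / e p w.
The two rarest classes, e + + and + p w, are the double crossovers. Comparing them with the parentals, only the e allele has switched, so e is the middle locus and the order is p – e – w.
Crossovers in the e–w interval produce the single-crossover classes + + w and e p + (105 + 123 = 228) plus the double crossovers (43).
RF(e–w) = (228 + 43) / 1993 = 271/1993 = 0.1360 → 13.6 cM.

13.6 cM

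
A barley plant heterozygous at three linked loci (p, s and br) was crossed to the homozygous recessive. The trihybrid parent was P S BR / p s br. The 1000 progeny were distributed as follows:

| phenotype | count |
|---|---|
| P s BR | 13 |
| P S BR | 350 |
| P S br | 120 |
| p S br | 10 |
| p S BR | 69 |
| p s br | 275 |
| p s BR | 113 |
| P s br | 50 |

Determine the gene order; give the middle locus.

The two rarest classes, P s BR and p S br, are the double crossovers. Comparing them with the parentals, only the s allele has switched, so s is the middle locus and the order is p – s – br.

s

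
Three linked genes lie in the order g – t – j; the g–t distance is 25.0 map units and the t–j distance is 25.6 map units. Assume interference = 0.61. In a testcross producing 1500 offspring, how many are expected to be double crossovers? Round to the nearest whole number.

37

Map distances give recombination frequencies of 0.250 and 0.256 for the two intervals.
With interference 0.61 (so coincidence = 0.39), expected double-crossover frequency = 0.250 × 0.256 × 0.39 = 0.02496.
Expected number = 0.02496 × 1500 = 37.44 ≈ 37.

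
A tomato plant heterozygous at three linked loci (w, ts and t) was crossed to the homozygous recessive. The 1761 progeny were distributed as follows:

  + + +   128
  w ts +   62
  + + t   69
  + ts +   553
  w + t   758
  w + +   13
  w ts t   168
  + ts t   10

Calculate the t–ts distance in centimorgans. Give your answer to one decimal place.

18.1 centimorgans

The two most frequent reciprocal classes, w + t and + ts +, are the parental types, so the F1 was w + t / + ts +.
The two rarest classes, w + + and + ts t, are the double crossovers. Comparing them with the parentals, only the t allele has switched, so t is the middle locus and the order is w – t – ts.
Crossovers in the t–ts interval produce the single-crossover classes w ts t and + + + (168 + 128 = 296) plus the double crossovers (23).
RF(t–ts) = (296 + 23) / 1761 = 319/1761 = 0.1811 → 18.1 centimorgans.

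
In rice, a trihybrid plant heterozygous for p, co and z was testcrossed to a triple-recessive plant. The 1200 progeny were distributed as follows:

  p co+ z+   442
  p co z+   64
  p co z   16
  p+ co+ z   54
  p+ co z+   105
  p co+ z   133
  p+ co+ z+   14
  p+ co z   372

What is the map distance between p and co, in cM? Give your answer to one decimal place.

12.3 cM

The two most frequent reciprocal classes, p co+ z+ and p+ co z, are the parental types, so the F1 was p co+ z+ / p+ co z.
The two rarest classes, p+ co+ z+ and p co z, are the double crossovers. Comparing them with the parentals, only the p allele has switched, so p is the middle locus and the order is z – p – co.
Crossovers in the p–co interval produce the single-crossover classes p co z+ and p+ co+ z (64 + 54 = 118) plus the double crossovers (30).
RF(p–co) = (118 + 30) / 1200 = 148/1200 = 0.1233 → 12.3 cM.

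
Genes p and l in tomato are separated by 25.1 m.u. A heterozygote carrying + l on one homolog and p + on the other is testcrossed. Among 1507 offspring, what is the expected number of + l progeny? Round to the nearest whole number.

A map distance of 25.1 m.u. corresponds to a recombination frequency of 0.251.
The F1 is + l / p +, so + l is a parental gamete class with expected frequency (1 − r)/2 = 0.749/2 = 0.3745.
Expected number = 0.3745 × 1507 = 564.37 ≈ 564.

564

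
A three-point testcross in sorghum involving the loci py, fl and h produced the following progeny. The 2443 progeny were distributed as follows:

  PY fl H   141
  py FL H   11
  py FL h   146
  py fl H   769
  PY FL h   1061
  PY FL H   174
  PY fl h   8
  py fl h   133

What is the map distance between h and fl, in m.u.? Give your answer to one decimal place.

13.3 m.u.

The two most frequent reciprocal classes, PY FL h and py fl H, are the parental types, so the F1 was PY FL h / py fl H.
The two rarest classes, PY fl h and py FL H, are the double crossovers. Comparing them with the parentals, only the fl allele has switched, so fl is the middle locus and the order is h – fl – py.
Crossovers in the h–fl interval produce the single-crossover classes PY FL H and py fl h (174 + 133 = 307) plus the double crossovers (19).
RF(h–fl) = (307 + 19) / 2443 = 326/2443 = 0.1334 → 13.3 m.u.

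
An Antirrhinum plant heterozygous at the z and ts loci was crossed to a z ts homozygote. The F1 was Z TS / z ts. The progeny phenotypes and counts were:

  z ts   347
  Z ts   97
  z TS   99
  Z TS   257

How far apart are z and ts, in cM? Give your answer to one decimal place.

24.5 cM

The recombinant classes are Z ts and z TS: 97 + 99 = 196.
Recombination frequency = 196/800 = 0.2450 ≈ 24.5%, i.e. 24.5 cM.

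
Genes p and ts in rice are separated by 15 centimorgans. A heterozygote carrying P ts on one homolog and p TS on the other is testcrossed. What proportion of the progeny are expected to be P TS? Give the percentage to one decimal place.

A map distance of 15 centimorgans corresponds to a recombination frequency of 0.150.
The F1 is P ts / p TS, so P TS is a recombinant gamete class with expected frequency r/2 = 0.150/2 = 0.0750.
That is 0.0750 = 7.5% of the progeny.

7.5%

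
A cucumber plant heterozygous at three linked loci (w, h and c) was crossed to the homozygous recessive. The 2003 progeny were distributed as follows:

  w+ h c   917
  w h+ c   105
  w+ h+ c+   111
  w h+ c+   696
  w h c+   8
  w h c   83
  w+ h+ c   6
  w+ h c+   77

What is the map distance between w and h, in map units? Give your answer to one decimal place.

10.4 map units

The two most frequent reciprocal classes, w h+ c+ and w+ h c, are the parental types, so the F1 was w h+ c+ / w+ h c.
The two rarest classes, w h c+ and w+ h+ c, are the double crossovers. Comparing them with the parentals, only the h allele has switched, so h is the middle locus and the order is c – h – w.
Crossovers in the h–w interval produce the single-crossover classes w+ h+ c+ and w h c (111 + 83 = 194) plus the double crossovers (14).
RF(h–w) = (194 + 14) / 2003 = 208/2003 = 0.1038 → 10.4 map units.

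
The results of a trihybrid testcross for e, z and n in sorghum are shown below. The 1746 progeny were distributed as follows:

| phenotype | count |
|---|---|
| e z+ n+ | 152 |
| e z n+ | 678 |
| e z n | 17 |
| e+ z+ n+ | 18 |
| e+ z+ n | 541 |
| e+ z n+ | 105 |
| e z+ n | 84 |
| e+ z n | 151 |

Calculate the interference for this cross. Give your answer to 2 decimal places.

0.19

The two most frequent reciprocal classes, e z n+ and e+ z+ n, are the parental types, so the F1 was e z n+ / e+ z+ n.
The two rarest classes, e z n and e+ z+ n+, are the double crossovers. Comparing them with the parentals, only the n allele has switched, so n is the middle locus and the order is z – n – e.
z–n: (303 + 35)/1746 = 0.1936; n–e: (189 + 35)/1746 = 0.1283.
Expected DCO frequency = 0.1936 × 0.1283 ≈ 0.02484; observed = 35/1746 ≈ 0.02005.
Coefficient of coincidence = 0.02005/0.02484 ≈ 0.81; interference = 1 − 0.81 = 0.19.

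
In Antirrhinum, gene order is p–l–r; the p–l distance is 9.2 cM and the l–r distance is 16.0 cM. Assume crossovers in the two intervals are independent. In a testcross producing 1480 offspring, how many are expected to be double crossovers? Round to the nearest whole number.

Map distances give recombination frequencies of 0.092 and 0.160 for the two intervals.
With no interference, expected double-crossover frequency = 0.092 × 0.160 = 0.01472.
Expected number = 0.01472 × 1480 = 21.79 ≈ 22.

22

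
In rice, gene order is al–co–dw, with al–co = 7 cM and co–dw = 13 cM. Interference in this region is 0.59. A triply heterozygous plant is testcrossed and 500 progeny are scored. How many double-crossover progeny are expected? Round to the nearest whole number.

Map distances give recombination frequencies of 0.070 and 0.130 for the two intervals.
With interference 0.59 (so coincidence = 0.41), expected double-crossover frequency = 0.070 × 0.130 × 0.41 = 0.00373.
Expected number = 0.00373 × 500 = 1.87 ≈ 2.

2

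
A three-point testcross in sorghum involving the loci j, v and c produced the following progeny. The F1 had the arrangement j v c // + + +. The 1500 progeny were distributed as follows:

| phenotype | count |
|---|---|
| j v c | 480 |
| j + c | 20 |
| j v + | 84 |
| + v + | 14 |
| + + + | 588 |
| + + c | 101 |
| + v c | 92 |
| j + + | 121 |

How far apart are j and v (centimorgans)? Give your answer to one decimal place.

The two rarest classes, j + c and + v +, are the double crossovers. Comparing them with the parentals, only the v allele has switched, so v is the middle locus and the order is j – v – c.
Crossovers in the j–v interval produce the single-crossover classes + v c and j + + (92 + 121 = 213) plus the double crossovers (34).
RF(j–v) = (213 + 34) / 1500 = 247/1500 = 0.1647 → 16.5 centimorgans.

16.5 centimorgans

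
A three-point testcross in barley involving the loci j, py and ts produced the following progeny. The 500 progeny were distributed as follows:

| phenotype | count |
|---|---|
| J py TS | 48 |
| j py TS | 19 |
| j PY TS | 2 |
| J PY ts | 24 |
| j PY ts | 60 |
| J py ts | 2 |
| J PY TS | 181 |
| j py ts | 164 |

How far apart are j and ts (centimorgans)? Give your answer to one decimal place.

9.4 centimorgans

The two most frequent reciprocal classes, j py ts and J PY TS, are the parental types, so the F1 was j py ts / J PY TS.
The two rarest classes, J py ts and j PY TS, are the double crossovers. Comparing them with the parentals, only the j allele has switched, so j is the middle locus and the order is py – j – ts.
Crossovers in the j–ts interval produce the single-crossover classes j py TS and J PY ts (19 + 24 = 43) plus the double crossovers (4).
RF(j–ts) = (43 + 4) / 500 = 47/500 = 0.0940 → 9.4 centimorgans.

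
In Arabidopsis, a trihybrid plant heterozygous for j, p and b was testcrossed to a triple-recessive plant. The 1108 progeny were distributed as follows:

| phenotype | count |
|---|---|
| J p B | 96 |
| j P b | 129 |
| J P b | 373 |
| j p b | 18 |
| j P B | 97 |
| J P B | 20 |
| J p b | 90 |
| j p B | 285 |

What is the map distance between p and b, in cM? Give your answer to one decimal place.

20.3 cM

The two most frequent reciprocal classes, J P b and j p B, are the parental types, so the F1 was J P b / j p B.
The two rarest classes, J P B and j p b, are the double crossovers. Comparing them with the parentals, only the b allele has switched, so b is the middle locus and the order is p – b – j.
Crossovers in the p–b interval produce the single-crossover classes J p b and j P B (90 + 97 = 187) plus the double crossovers (38).
RF(p–b) = (187 + 38) / 1108 = 225/1108 = 0.2031 → 20.3 cM.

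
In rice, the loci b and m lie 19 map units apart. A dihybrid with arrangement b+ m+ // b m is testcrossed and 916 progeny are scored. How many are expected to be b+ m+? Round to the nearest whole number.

A map distance of 19 map units corresponds to a recombination frequency of 0.190.
The F1 is b+ m+ / b m, so b+ m+ is a parental gamete class with expected frequency (1 − r)/2 = 0.810/2 = 0.4050.
Expected number = 0.4050 × 916 = 370.98 ≈ 371.

371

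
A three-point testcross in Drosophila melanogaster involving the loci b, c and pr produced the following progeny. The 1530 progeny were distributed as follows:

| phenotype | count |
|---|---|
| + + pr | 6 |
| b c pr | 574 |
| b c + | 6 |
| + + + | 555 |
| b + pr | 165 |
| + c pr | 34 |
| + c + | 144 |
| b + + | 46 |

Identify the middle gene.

pr

The two most frequent reciprocal classes, b c pr and + + +, are the parental types, so the F1 was b c pr / + + +.
The two rarest classes, b c + and + + pr, are the double crossovers. Comparing them with the parentals, only the pr allele has switched, so pr is the middle locus and the order is b – pr – c.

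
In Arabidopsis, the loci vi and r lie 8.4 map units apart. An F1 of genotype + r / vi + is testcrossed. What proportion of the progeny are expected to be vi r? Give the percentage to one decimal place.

4.2%

A map distance of 8.4 map units corresponds to a recombination frequency of 0.084.
The F1 is + r / vi +, so vi r is a recombinant gamete class with expected frequency r/2 = 0.084/2 = 0.0420.
That is 0.0420 = 4.2% of the progeny.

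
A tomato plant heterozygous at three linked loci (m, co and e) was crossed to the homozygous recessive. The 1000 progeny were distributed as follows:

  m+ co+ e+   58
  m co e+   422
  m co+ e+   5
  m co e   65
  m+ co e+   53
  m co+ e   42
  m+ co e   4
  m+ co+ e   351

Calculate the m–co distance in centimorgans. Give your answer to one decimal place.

10.4 centimorgans

The two most frequent reciprocal classes, m+ co+ e and m co e+, are the parental types, so the F1 was m+ co+ e / m co e+.
The two rarest classes, m+ co e and m co+ e+, are the double crossovers. Comparing them with the parentals, only the co allele has switched, so co is the middle locus and the order is m – co – e.
Crossovers in the m–co interval produce the single-crossover classes m co+ e and m+ co e+ (42 + 53 = 95) plus the double crossovers (9).
RF(m–co) = (95 + 9) / 1000 = 104/1000 = 0.1040 → 10.4 centimorgans.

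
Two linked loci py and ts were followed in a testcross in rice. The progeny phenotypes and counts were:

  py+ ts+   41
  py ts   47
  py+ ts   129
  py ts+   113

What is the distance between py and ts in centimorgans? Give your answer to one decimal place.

26.7 centimorgans

The two most frequent classes, py+ ts (129) and py ts+ (113), are the parental types, so the F1 was py+ ts / py ts+.
The recombinant classes are py+ ts+ and py ts: 41 + 47 = 88.
Recombination frequency = 88/330 = 0.2667 ≈ 26.7%, i.e. 26.7 centimorgans.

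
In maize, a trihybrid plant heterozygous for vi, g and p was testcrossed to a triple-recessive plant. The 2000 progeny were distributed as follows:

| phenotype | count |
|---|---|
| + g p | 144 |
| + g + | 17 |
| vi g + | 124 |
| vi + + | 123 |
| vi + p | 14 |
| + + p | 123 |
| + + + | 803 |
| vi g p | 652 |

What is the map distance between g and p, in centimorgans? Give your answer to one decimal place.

13.9 centimorgans

The two most frequent reciprocal classes, + + + and vi g p, are the parental types, so the F1 was + + + / vi g p.
The two rarest classes, + g + and vi + p, are the double crossovers. Comparing them with the parentals, only the g allele has switched, so g is the middle locus and the order is vi – g – p.
Crossovers in the g–p interval produce the single-crossover classes + + p and vi g + (123 + 124 = 247) plus the double crossovers (31).
RF(g–p) = (247 + 31) / 2000 = 278/2000 = 0.1390 → 13.9 centimorgans.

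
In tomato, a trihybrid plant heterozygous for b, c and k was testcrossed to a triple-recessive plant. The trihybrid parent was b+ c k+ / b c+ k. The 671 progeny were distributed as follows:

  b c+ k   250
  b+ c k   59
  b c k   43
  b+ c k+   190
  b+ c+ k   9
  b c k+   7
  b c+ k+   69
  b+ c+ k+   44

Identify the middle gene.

The two rarest classes, b c k+ and b+ c+ k, are the double crossovers. Comparing them with the parentals, only the b allele has switched, so b is the middle locus and the order is k – b – c.

b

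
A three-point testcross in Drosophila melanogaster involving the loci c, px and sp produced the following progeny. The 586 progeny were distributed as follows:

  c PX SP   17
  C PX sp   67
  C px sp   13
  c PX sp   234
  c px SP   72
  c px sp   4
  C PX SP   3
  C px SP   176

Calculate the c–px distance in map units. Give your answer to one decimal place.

The two most frequent reciprocal classes, c PX sp and C px SP, are the parental types, so the F1 was c PX sp / C px SP.
The two rarest classes, c px sp and C PX SP, are the double crossovers. Comparing them with the parentals, only the px allele has switched, so px is the middle locus and the order is sp – px – c.
Crossovers in the px–c interval produce the single-crossover classes C PX sp and c px SP (67 + 72 = 139) plus the double crossovers (7).
RF(px–c) = (139 + 7) / 586 = 146/586 = 0.2491 → 24.9 map units.

24.9 map units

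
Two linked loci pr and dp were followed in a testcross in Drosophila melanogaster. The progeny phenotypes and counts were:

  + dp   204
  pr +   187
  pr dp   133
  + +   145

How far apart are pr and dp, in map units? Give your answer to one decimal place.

41.6 map units

The two most frequent classes, + dp (204) and pr + (187), are the parental types, so the F1 was + dp / pr +.
The recombinant classes are + + and pr dp: 145 + 133 = 278.
Recombination frequency = 278/669 = 0.4155 ≈ 41.6%, i.e. 41.6 map units.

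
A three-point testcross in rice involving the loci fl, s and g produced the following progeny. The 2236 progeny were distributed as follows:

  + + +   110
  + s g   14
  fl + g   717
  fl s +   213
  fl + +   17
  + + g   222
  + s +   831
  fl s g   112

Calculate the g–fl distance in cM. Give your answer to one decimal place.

The two most frequent reciprocal classes, + s + and fl + g, are the parental types, so the F1 was + s + / fl + g.
The two rarest classes, + s g and fl + +, are the double crossovers. Comparing them with the parentals, only the g allele has switched, so g is the middle locus and the order is fl – g – s.
Crossovers in the fl–g interval produce the single-crossover classes fl s + and + + g (213 + 222 = 435) plus the double crossovers (31).
RF(fl–g) = (435 + 31) / 2236 = 466/2236 = 0.2084 → 20.8 cM.

20.8 cM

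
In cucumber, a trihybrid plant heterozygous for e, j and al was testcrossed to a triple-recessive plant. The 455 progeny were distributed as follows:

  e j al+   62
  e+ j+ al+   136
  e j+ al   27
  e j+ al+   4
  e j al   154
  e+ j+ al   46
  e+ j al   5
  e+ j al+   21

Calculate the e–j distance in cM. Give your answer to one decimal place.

12.5 cM

The two most frequent reciprocal classes, e+ j+ al+ and e j al, are the parental types, so the F1 was e+ j+ al+ / e j al.
The two rarest classes, e j+ al+ and e+ j al, are the double crossovers. Comparing them with the parentals, only the e allele has switched, so e is the middle locus and the order is al – e – j.
Crossovers in the e–j interval produce the single-crossover classes e+ j al+ and e j+ al (21 + 27 = 48) plus the double crossovers (9).
RF(e–j) = (48 + 9) / 455 = 57/455 = 0.1253 → 12.5 cM.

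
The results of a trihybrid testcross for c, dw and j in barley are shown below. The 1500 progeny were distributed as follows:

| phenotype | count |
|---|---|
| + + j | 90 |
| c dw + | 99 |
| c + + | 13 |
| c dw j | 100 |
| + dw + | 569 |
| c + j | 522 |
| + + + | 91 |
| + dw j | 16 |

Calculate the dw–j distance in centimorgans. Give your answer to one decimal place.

The two most frequent reciprocal classes, c + j and + dw +, are the parental types, so the F1 was c + j / + dw +.
The two rarest classes, c + + and + dw j, are the double crossovers. Comparing them with the parentals, only the j allele has switched, so j is the middle locus and the order is c – j – dw.
Crossovers in the j–dw interval produce the single-crossover classes c dw j and + + + (100 + 91 = 191) plus the double crossovers (29).
RF(j–dw) = (191 + 29) / 1500 = 220/1500 = 0.1467 → 14.7 centimorgans.

14.7 centimorgans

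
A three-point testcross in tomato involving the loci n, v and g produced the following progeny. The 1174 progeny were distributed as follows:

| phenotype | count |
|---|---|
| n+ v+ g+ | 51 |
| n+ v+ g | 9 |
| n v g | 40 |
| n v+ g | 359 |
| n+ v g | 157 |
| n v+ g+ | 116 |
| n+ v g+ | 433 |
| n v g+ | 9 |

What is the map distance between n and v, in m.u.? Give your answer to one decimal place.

The two most frequent reciprocal classes, n+ v g+ and n v+ g, are the parental types, so the F1 was n+ v g+ / n v+ g.
The two rarest classes, n v g+ and n+ v+ g, are the double crossovers. Comparing them with the parentals, only the n allele has switched, so n is the middle locus and the order is g – n – v.
Crossovers in the n–v interval produce the single-crossover classes n+ v+ g+ and n v g (51 + 40 = 91) plus the double crossovers (18).
RF(n–v) = (91 + 18) / 1174 = 109/1174 = 0.0928 → 9.3 m.u.

9.3 m.u.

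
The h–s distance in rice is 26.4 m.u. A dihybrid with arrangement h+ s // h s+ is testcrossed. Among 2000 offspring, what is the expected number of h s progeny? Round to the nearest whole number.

A map distance of 26.4 m.u. corresponds to a recombination frequency of 0.264.
The F1 is h+ s / h s+, so h s is a recombinant gamete class with expected frequency r/2 = 0.264/2 = 0.1320.
Expected number = 0.1320 × 2000 = 264.00 ≈ 264.

264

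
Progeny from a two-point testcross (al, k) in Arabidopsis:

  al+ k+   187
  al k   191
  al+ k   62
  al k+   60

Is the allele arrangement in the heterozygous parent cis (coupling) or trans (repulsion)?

The two most frequent classes are al+ k+ (187) and al k (191); these are the parental (non-recombinant) types.
So the F1 carried al+ k+ on one chromosome and al k on the other — the recessive alleles are on the same chromosome (cis / coupling).

cis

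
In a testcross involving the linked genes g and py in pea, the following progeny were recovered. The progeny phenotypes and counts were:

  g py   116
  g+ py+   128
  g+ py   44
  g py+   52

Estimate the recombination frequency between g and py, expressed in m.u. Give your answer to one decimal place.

28.2 m.u.

The two most frequent classes, g+ py+ (128) and g py (116), are the parental types, so the F1 was g+ py+ / g py.
The recombinant classes are g+ py and g py+: 44 + 52 = 96.
Recombination frequency = 96/340 = 0.2824 ≈ 28.2%, i.e. 28.2 m.u.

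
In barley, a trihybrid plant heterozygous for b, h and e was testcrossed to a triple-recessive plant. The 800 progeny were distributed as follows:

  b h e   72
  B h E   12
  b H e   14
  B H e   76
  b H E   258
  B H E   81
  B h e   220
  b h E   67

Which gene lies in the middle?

e

The two most frequent reciprocal classes, B h e and b H E, are the parental types, so the F1 was B h e / b H E.
The two rarest classes, B h E and b H e, are the double crossovers. Comparing them with the parentals, only the e allele has switched, so e is the middle locus and the order is h – e – b.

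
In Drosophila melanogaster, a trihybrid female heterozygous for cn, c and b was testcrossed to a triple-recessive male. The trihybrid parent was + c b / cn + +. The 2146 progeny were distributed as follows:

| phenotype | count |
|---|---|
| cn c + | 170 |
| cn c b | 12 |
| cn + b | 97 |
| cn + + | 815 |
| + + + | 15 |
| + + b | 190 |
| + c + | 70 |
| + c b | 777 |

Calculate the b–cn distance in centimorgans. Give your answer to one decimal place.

9.0 centimorgans

The two rarest classes, cn c b and + + +, are the double crossovers. Comparing them with the parentals, only the cn allele has switched, so cn is the middle locus and the order is b – cn – c.
Crossovers in the b–cn interval produce the single-crossover classes + c + and cn + b (70 + 97 = 167) plus the double crossovers (27).
RF(b–cn) = (167 + 27) / 2146 = 194/2146 = 0.0904 → 9.0 centimorgans.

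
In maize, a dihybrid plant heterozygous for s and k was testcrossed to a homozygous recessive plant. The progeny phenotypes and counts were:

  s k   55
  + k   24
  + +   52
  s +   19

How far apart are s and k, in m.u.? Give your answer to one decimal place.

28.7 m.u.

The two most frequent classes, + + (52) and s k (55), are the parental types, so the F1 was + + / s k.
The recombinant classes are + k and s +: 24 + 19 = 43.
Recombination frequency = 43/150 = 0.2867 ≈ 28.7%, i.e. 28.7 m.u.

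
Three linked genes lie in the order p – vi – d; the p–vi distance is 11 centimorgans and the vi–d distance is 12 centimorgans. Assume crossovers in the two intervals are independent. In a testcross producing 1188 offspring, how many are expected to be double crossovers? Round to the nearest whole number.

16

Map distances give recombination frequencies of 0.110 and 0.120 for the two intervals.
With no interference, expected double-crossover frequency = 0.110 × 0.120 = 0.01320.
Expected number = 0.01320 × 1188 = 15.68 ≈ 16.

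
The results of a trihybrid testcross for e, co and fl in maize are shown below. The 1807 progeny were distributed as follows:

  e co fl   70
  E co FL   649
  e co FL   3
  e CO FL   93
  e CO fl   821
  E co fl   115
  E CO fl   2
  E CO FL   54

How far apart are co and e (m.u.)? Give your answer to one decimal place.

7.1 m.u.

The two most frequent reciprocal classes, e CO fl and E co FL, are the parental types, so the F1 was e CO fl / E co FL.
The two rarest classes, E CO fl and e co FL, are the double crossovers. Comparing them with the parentals, only the e allele has switched, so e is the middle locus and the order is co – e – fl.
Crossovers in the co–e interval produce the single-crossover classes e co fl and E CO FL (70 + 54 = 124) plus the double crossovers (5).
RF(co–e) = (124 + 5) / 1807 = 129/1807 = 0.0714 → 7.1 m.u.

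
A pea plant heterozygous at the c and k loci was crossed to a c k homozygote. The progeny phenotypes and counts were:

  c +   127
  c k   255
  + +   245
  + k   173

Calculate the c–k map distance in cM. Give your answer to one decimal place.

37.5 cM

The two most frequent classes, + + (245) and c k (255), are the parental types, so the F1 was + + / c k.
The recombinant classes are + k and c +: 173 + 127 = 300.
Recombination frequency = 300/800 = 0.3750 ≈ 37.5%, i.e. 37.5 cM.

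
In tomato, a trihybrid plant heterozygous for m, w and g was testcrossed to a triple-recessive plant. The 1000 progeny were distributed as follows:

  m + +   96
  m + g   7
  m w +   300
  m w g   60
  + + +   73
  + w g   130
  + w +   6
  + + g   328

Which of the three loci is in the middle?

The two most frequent reciprocal classes, m w + and + + g, are the parental types, so the F1 was m w + / + + g.
The two rarest classes, + w + and m + g, are the double crossovers. Comparing them with the parentals, only the m allele has switched, so m is the middle locus and the order is w – m – g.

m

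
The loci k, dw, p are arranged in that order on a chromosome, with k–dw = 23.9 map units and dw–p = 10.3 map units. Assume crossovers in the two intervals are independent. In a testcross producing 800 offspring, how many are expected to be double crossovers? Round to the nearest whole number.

Map distances give recombination frequencies of 0.239 and 0.103 for the two intervals.
With no interference, expected double-crossover frequency = 0.239 × 0.103 = 0.02462.
Expected number = 0.02462 × 800 = 19.69 ≈ 20.

20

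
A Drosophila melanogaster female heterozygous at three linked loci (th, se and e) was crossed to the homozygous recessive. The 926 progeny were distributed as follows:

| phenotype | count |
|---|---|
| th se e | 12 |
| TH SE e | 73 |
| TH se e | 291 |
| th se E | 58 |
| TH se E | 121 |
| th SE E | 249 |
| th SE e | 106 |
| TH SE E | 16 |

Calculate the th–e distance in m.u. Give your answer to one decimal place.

The two most frequent reciprocal classes, TH se e and th SE E, are the parental types, so the F1 was TH se e / th SE E.
The two rarest classes, th se e and TH SE E, are the double crossovers. Comparing them with the parentals, only the th allele has switched, so th is the middle locus and the order is e – th – se.
Crossovers in the e–th interval produce the single-crossover classes TH se E and th SE e (121 + 106 = 227) plus the double crossovers (28).
RF(e–th) = (227 + 28) / 926 = 255/926 = 0.2754 → 27.5 m.u.

27.5 m.u.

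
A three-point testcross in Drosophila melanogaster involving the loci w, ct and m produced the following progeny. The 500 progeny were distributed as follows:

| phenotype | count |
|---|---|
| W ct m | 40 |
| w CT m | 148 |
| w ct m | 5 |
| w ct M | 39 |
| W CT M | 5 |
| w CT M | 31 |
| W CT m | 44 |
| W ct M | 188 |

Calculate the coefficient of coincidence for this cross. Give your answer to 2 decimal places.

The two most frequent reciprocal classes, w CT m and W ct M, are the parental types, so the F1 was w CT m / W ct M.
The two rarest classes, w ct m and W CT M, are the double crossovers. Comparing them with the parentals, only the ct allele has switched, so ct is the middle locus and the order is w – ct – m.
w–ct: (83 + 10)/500 = 0.1860; ct–m: (71 + 10)/500 = 0.1620.
Expected DCO frequency = 0.1860 × 0.1620 ≈ 0.03013; observed = 10/500 ≈ 0.02000.
Coefficient of coincidence = 0.02000/0.03013 ≈ 0.66.

0.66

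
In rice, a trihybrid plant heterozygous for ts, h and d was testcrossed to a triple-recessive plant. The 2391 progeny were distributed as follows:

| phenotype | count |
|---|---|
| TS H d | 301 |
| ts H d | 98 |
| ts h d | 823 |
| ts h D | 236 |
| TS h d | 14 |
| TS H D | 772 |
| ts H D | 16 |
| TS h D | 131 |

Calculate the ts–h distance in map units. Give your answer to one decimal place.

The two most frequent reciprocal classes, TS H D and ts h d, are the parental types, so the F1 was TS H D / ts h d.
The two rarest classes, ts H D and TS h d, are the double crossovers. Comparing them with the parentals, only the ts allele has switched, so ts is the middle locus and the order is d – ts – h.
Crossovers in the ts–h interval produce the single-crossover classes TS h D and ts H d (131 + 98 = 229) plus the double crossovers (30).
RF(ts–h) = (229 + 30) / 2391 = 259/2391 = 0.1083 → 10.8 map units.

10.8 map units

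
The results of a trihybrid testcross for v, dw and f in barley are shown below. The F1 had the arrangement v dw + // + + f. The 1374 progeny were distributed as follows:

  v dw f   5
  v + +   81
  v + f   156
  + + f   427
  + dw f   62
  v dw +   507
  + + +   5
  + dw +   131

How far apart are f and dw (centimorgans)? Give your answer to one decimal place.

The two rarest classes, v dw f and + + +, are the double crossovers. Comparing them with the parentals, only the f allele has switched, so f is the middle locus and the order is dw – f – v.
Crossovers in the dw–f interval produce the single-crossover classes v + + and + dw f (81 + 62 = 143) plus the double crossovers (10).
RF(dw–f) = (143 + 10) / 1374 = 153/1374 = 0.1114 → 11.1 centimorgans.

11.1 centimorgans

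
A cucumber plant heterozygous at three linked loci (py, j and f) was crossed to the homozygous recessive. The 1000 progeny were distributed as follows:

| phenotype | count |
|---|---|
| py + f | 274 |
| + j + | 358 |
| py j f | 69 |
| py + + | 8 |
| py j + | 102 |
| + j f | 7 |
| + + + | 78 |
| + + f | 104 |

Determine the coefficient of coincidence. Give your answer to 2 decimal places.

The two most frequent reciprocal classes, + j + and py + f, are the parental types, so the F1 was + j + / py + f.
The two rarest classes, + j f and py + +, are the double crossovers. Comparing them with the parentals, only the f allele has switched, so f is the middle locus and the order is py – f – j.
py–f: (206 + 15)/1000 = 0.2210; f–j: (147 + 15)/1000 = 0.1620.
Expected DCO frequency = 0.2210 × 0.1620 ≈ 0.03580; observed = 15/1000 ≈ 0.01500.
Coefficient of coincidence = 0.01500/0.03580 ≈ 0.42.

0.42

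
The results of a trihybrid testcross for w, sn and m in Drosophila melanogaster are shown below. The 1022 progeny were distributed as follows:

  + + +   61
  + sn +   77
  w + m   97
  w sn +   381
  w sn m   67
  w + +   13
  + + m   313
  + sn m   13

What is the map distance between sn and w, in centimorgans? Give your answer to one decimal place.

The two most frequent reciprocal classes, + + m and w sn +, are the parental types, so the F1 was + + m / w sn +.
The two rarest classes, + sn m and w + +, are the double crossovers. Comparing them with the parentals, only the sn allele has switched, so sn is the middle locus and the order is w – sn – m.
Crossovers in the w–sn interval produce the single-crossover classes w + m and + sn + (97 + 77 = 174) plus the double crossovers (26).
RF(w–sn) = (174 + 26) / 1022 = 200/1022 = 0.1957 → 19.6 centimorgans.

19.6 centimorgans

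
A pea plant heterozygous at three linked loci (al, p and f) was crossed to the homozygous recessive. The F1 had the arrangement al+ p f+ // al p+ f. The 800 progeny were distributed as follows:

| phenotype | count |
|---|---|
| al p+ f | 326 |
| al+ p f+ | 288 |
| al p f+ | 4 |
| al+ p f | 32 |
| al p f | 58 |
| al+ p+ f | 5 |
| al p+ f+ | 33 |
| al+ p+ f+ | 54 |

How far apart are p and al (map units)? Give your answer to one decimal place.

The two rarest classes, al p f+ and al+ p+ f, are the double crossovers. Comparing them with the parentals, only the al allele has switched, so al is the middle locus and the order is f – al – p.
Crossovers in the al–p interval produce the single-crossover classes al+ p+ f+ and al p f (54 + 58 = 112) plus the double crossovers (9).
RF(al–p) = (112 + 9) / 800 = 121/800 = 0.1512 → 15.1 map units.

15.1 map units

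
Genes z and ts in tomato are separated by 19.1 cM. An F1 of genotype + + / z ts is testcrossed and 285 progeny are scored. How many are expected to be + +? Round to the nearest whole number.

A map distance of 19.1 cM corresponds to a recombination frequency of 0.191.
The F1 is + + / z ts, so + + is a parental gamete class with expected frequency (1 − r)/2 = 0.809/2 = 0.4045.
Expected number = 0.4045 × 285 = 115.28 ≈ 115.

115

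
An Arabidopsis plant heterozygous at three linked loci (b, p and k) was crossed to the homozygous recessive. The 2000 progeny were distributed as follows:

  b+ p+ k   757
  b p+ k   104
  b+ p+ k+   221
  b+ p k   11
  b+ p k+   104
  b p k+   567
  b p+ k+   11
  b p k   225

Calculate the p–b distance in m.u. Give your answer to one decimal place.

11.5 m.u.

The two most frequent reciprocal classes, b p k+ and b+ p+ k, are the parental types, so the F1 was b p k+ / b+ p+ k.
The two rarest classes, b p+ k+ and b+ p k, are the double crossovers. Comparing them with the parentals, only the p allele has switched, so p is the middle locus and the order is b – p – k.
Crossovers in the b–p interval produce the single-crossover classes b+ p k+ and b p+ k (104 + 104 = 208) plus the double crossovers (22).
RF(b–p) = (208 + 22) / 2000 = 230/2000 = 0.1150 → 11.5 m.u.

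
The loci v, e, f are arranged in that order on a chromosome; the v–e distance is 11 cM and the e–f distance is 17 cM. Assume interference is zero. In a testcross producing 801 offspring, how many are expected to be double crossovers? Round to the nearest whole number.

15

Map distances give recombination frequencies of 0.110 and 0.170 for the two intervals.
With no interference, expected double-crossover frequency = 0.110 × 0.170 = 0.01870.
Expected number = 0.01870 × 801 = 14.98 ≈ 15.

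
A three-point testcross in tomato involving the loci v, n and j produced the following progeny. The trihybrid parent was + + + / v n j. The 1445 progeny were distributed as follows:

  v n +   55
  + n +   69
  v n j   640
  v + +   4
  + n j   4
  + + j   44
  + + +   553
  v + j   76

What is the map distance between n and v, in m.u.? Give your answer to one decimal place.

The two rarest classes, v + + and + n j, are the double crossovers. Comparing them with the parentals, only the v allele has switched, so v is the middle locus and the order is j – v – n.
Crossovers in the v–n interval produce the single-crossover classes + n + and v + j (69 + 76 = 145) plus the double crossovers (8).
RF(v–n) = (145 + 8) / 1445 = 153/1445 = 0.1059 → 10.6 m.u.

10.6 m.u.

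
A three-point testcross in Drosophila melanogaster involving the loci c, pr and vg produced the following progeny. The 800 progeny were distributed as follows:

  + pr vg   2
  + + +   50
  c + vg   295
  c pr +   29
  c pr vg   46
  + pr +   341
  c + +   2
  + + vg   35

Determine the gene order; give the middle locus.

The two most frequent reciprocal classes, + pr + and c + vg, are the parental types, so the F1 was + pr + / c + vg.
The two rarest classes, + pr vg and c + +, are the double crossovers. Comparing them with the parentals, only the vg allele has switched, so vg is the middle locus and the order is c – vg – pr.

vg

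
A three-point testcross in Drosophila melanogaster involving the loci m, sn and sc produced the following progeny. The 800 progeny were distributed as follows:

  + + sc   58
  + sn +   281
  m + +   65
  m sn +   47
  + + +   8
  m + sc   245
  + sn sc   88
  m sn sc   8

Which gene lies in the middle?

sn

The two most frequent reciprocal classes, + sn + and m + sc, are the parental types, so the F1 was + sn + / m + sc.
The two rarest classes, + + + and m sn sc, are the double crossovers. Comparing them with the parentals, only the sn allele has switched, so sn is the middle locus and the order is sc – sn – m.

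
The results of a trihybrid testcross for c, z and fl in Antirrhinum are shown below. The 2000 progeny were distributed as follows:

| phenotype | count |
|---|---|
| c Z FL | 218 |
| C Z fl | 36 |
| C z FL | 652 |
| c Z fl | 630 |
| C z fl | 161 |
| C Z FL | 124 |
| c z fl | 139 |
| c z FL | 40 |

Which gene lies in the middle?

c

The two most frequent reciprocal classes, c Z fl and C z FL, are the parental types, so the F1 was c Z fl / C z FL.
The two rarest classes, C Z fl and c z FL, are the double crossovers. Comparing them with the parentals, only the c allele has switched, so c is the middle locus and the order is z – c – fl.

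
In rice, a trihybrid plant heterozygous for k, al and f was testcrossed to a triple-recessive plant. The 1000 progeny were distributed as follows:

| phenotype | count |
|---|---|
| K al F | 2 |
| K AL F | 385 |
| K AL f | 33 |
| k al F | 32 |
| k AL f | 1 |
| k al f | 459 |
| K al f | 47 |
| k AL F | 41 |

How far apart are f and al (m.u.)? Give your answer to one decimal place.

The two most frequent reciprocal classes, K AL F and k al f, are the parental types, so the F1 was K AL F / k al f.
The two rarest classes, K al F and k AL f, are the double crossovers. Comparing them with the parentals, only the al allele has switched, so al is the middle locus and the order is k – al – f.
Crossovers in the al–f interval produce the single-crossover classes K AL f and k al F (33 + 32 = 65) plus the double crossovers (3).
RF(al–f) = (65 + 3) / 1000 = 68/1000 = 0.0680 → 6.8 m.u.

6.8 m.u.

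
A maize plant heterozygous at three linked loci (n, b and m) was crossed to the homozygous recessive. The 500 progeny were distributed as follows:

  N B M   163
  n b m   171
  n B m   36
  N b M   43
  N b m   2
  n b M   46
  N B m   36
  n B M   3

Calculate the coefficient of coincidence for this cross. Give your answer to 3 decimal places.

The two most frequent reciprocal classes, n b m and N B M, are the parental types, so the F1 was n b m / N B M.
The two rarest classes, N b m and n B M, are the double crossovers. Comparing them with the parentals, only the n allele has switched, so n is the middle locus and the order is m – n – b.
m–n: (82 + 5)/500 = 0.1740; n–b: (79 + 5)/500 = 0.1680.
Expected DCO frequency = 0.1740 × 0.1680 ≈ 0.02923; observed = 5/500 ≈ 0.01000.
Coefficient of coincidence = 0.01000/0.02923 ≈ 0.342.

0.342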